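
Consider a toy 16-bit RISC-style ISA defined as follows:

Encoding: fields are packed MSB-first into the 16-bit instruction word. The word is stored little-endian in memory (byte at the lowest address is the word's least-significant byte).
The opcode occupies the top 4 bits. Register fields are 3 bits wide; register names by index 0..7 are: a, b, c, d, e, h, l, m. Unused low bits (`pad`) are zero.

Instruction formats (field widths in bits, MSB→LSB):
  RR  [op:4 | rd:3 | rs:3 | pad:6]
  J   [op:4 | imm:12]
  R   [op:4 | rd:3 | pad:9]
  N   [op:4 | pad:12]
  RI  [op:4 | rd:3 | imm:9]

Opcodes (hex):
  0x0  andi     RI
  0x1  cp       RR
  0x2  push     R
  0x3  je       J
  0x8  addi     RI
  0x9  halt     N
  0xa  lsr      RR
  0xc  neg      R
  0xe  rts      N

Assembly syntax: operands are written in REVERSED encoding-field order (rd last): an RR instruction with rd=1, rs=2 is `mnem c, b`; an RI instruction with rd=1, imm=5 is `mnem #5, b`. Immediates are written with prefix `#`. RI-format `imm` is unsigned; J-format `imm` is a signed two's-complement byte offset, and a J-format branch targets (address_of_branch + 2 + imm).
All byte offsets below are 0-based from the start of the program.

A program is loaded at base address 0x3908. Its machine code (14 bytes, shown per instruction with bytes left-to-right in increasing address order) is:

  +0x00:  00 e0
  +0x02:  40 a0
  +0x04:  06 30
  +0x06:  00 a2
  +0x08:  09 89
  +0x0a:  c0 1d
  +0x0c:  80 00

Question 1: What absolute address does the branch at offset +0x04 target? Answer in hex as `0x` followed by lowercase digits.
[04] 06 30 → 0x3006
  op=0x3006>>12=0x3 ⇒ je (J)
  imm: (w>>0)&0xfff=0x6 → #6
  target = base 0x3908 + off 0x04 + 2 + imm 6 = 0x3914

0x3914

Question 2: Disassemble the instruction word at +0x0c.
andi #128, a

[0c] 80 00 → 0x0080
  opcode bits[15:12]=0x0: andi/RI
  rd@[11:9]=0x0 ⇒ a
  imm@[8:0]=0x80 ⇒ #128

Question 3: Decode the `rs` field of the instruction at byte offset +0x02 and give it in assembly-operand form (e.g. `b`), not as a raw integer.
+0x02: 40 a0 ⇒ word 0xa040 (little)
  opcode bits[15:12]=0xa: lsr/RR
  rd@[11:9]=0x0 ⇒ a
  rs@[8:6]=0x1 ⇒ b

b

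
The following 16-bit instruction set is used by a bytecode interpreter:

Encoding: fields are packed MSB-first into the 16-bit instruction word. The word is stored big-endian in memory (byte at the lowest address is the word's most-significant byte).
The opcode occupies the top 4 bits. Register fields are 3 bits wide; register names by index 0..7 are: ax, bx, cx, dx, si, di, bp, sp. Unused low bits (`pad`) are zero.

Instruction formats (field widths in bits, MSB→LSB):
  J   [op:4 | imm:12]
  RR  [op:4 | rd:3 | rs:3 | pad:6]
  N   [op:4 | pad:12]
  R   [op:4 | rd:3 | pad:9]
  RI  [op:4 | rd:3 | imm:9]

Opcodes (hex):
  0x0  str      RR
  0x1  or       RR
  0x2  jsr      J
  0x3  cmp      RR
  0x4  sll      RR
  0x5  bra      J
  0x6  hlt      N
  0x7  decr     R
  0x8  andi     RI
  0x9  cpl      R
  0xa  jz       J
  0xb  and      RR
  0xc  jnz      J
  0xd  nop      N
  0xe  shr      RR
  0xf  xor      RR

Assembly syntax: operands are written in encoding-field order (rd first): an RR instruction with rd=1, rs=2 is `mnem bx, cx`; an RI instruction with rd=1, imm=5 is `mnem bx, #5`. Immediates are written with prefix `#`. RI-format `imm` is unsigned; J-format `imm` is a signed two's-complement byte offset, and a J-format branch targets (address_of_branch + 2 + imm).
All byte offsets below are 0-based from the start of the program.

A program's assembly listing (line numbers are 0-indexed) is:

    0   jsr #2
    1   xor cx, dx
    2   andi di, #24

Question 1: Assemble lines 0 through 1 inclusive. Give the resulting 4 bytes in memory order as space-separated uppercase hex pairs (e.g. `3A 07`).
line 0 (jsr): pack op=0x2:4|imm=2:12 = 0x2002; big→ 20 02
line 1 (xor): pack op=0xf:4|rd=2:3|rs=3:3|pad=0:6 = 0xf4c0; big→ f4 c0

20 02 F4 C0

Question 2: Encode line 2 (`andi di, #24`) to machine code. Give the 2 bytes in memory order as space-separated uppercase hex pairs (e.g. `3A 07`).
L2: andi op=0x8:4|rd=5:3|imm=24:9 ⇒ 0x8a18 ⇒ big 8a 18

8A 18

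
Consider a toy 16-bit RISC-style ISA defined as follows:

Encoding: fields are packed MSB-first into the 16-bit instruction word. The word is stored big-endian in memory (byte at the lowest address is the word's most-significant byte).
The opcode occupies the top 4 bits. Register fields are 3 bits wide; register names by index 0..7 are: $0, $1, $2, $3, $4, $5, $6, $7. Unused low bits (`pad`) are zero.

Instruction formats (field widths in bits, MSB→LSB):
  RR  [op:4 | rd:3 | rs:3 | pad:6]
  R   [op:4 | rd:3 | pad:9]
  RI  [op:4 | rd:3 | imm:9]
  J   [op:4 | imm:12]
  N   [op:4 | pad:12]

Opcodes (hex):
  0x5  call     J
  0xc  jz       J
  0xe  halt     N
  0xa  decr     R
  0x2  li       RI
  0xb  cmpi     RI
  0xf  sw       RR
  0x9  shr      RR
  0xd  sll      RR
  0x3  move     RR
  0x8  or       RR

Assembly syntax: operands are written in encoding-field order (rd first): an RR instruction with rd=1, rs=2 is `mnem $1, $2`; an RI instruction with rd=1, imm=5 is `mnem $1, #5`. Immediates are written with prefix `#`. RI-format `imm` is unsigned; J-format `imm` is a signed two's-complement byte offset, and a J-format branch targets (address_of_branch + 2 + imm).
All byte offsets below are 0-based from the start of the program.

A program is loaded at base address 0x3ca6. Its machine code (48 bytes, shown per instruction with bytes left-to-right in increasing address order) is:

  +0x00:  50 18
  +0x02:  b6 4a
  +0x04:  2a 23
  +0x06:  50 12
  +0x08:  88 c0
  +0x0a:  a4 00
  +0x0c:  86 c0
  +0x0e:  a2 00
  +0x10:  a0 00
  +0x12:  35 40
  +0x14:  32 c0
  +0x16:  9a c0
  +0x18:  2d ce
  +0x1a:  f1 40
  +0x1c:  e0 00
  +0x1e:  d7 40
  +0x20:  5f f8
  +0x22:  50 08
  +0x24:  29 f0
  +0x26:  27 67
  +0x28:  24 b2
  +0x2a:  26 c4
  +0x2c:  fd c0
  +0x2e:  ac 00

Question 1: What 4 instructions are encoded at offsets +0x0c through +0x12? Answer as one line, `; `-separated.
or $3, $3; decr $1; decr $0; move $2, $5

+0x0c: 86 c0 ⇒ word 0x86c0 (big)
  opcode bits[15:12]=0x8: or/RR
  rd: (w>>9)&0x7=0x3 → $3
  rs: (w>>6)&0x7=0x3 → $3
+0x0e: a2 00 ⇒ word 0xa200 (big)
  opcode bits[15:12]=0xa: decr/R
  rd: (w>>9)&0x7=0x1 → $1
+0x10: a0 00 ⇒ word 0xa000 (big)
  opcode bits[15:12]=0xa: decr/R
  rd: (w>>9)&0x7=0x0 → $0
+0x12: 35 40 ⇒ word 0x3540 (big)
  opcode bits[15:12]=0x3: move/RR
  rd: (w>>9)&0x7=0x2 → $2
  rs: (w>>6)&0x7=0x5 → $5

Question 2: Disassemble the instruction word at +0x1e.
[1e] d7 40 → 0xd740
  op=0xd740>>12=0xd ⇒ sll (RR)
  rd: (w>>9)&0x7=0x3 → $3
  rs: (w>>6)&0x7=0x5 → $5

sll $3, $5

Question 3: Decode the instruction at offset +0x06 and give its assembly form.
call #18

@+06  big-endian(50 12) = 0x5012
  opcode bits[15:12]=0x5: call/J
  [11:0] imm=18 = #18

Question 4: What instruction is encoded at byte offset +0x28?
li $2, #178

[28] 24 b2 → 0x24b2
  opcode bits[15:12]=0x2: li/RI
  [11:9] rd=2 = $2
  [8:0] imm=178 = #178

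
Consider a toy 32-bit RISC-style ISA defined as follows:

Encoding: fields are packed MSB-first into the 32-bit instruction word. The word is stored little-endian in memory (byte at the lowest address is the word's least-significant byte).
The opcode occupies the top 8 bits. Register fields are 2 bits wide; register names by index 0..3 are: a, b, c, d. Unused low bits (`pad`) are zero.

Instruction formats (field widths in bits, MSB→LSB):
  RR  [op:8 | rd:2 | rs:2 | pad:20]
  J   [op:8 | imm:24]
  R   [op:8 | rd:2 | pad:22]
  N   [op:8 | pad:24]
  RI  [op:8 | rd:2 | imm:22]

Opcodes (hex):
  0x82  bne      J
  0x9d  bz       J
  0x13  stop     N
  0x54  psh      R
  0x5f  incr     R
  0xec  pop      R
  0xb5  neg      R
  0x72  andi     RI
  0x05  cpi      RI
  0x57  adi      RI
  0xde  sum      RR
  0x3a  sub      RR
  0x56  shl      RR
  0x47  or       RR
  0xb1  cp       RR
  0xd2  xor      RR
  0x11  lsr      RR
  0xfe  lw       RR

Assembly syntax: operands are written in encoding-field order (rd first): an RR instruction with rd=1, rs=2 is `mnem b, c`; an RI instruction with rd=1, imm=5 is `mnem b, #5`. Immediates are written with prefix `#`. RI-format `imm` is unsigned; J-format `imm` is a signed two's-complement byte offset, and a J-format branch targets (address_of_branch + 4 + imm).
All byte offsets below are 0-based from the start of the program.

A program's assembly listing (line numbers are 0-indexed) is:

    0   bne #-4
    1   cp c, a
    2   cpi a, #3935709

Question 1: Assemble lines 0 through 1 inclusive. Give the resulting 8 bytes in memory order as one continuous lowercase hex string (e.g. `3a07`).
0. bne fields op=0x82:8|imm=-4:24 → word 82fffffch → fc ff ff 82
1. cp fields op=0xb1:8|rd=2:2|rs=0:2|pad=0:20 → word b1800000h → 00 00 80 b1

fcffff82000080b1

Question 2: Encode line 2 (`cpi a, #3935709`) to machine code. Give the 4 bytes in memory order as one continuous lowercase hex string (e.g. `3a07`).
L2: cpi op=0x5:8|rd=0:2|imm=3935709:22 ⇒ 0x053c0ddd ⇒ little dd 0d 3c 05

dd0d3c05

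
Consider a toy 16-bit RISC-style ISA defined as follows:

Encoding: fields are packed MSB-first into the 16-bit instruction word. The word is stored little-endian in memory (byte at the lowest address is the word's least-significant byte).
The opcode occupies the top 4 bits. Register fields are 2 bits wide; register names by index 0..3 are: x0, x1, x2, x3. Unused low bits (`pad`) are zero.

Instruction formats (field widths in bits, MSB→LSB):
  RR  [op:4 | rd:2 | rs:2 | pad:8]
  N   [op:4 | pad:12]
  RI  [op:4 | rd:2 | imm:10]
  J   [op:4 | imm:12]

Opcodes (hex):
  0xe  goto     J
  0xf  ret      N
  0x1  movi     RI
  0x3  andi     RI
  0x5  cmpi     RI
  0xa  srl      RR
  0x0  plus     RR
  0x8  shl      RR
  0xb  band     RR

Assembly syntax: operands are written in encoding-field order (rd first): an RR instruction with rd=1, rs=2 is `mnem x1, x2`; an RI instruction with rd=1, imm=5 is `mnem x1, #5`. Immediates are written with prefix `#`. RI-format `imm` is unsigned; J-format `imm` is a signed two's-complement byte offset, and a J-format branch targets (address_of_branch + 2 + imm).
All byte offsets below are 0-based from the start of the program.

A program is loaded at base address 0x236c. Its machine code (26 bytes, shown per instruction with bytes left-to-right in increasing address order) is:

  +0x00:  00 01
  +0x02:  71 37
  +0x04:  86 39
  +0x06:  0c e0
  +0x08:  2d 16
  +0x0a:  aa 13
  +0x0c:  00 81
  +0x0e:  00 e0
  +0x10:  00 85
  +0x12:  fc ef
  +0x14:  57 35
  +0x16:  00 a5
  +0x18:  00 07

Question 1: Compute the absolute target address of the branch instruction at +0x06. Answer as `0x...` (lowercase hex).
0x2380

@+06  little-endian(0c e0) = 0xe00c
  op=0xe00c>>12=0xe ⇒ goto (J)
  imm: (w>>0)&0xfff=0xc → #12
  target = base 0x236c + off 0x06 + 2 + imm 12 = 0x2380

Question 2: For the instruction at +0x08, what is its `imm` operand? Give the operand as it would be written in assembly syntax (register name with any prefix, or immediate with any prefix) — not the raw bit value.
off 0x08: read 2d 16 as little → 0x162d
  top 4b → 0x1 → movi [RI]
  rd: (w>>10)&0x3=0x1 → x1
  imm: (w>>0)&0x3ff=0x22d → #557

#557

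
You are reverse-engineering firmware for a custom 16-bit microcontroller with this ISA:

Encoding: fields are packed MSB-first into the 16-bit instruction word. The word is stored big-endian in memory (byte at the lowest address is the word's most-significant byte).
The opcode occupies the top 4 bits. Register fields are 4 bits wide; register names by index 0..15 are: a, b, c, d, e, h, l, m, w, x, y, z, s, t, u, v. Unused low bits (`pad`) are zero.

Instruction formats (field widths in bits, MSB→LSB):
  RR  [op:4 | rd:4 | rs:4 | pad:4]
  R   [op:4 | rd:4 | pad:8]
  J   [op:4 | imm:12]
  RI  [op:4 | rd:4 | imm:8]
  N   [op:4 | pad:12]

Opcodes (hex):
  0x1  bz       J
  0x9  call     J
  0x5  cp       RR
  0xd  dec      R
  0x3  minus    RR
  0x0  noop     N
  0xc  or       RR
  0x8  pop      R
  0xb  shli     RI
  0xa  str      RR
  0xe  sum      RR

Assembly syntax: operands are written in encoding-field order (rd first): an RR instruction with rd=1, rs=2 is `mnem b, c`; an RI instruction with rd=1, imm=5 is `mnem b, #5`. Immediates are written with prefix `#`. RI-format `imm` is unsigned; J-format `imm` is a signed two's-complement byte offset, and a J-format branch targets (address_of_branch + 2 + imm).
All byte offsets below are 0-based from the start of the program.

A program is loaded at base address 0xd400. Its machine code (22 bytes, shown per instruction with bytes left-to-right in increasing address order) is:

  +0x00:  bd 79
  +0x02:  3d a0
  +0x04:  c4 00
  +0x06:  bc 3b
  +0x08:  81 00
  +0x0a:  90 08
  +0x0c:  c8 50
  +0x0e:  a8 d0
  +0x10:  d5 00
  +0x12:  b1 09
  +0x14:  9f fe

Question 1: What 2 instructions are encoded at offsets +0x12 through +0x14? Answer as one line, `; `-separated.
shli b, #9; call #-2

off 0x12: read b1 09 as big → 0xb109
  top 4b → 0xb → shli [RI]
  rd@[11:8]=0x1 ⇒ b
  imm@[7:0]=0x9 ⇒ #9
off 0x14: read 9f fe as big → 0x9ffe
  top 4b → 0x9 → call [J]
  imm@[11:0]=0xffe (s12→-2) ⇒ #-2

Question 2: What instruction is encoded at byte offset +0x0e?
@+0e  big-endian(a8 d0) = 0xa8d0
  opcode bits[15:12]=0xa: str/RR
  rd@[11:8]=0x8 ⇒ w
  rs@[7:4]=0xd ⇒ t

str w, t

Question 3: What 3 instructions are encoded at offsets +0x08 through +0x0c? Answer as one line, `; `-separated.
pop b; call #8; or w, h

+0x08: 81 00 ⇒ word 0x8100 (big)
  op=0x8100>>12=0x8 ⇒ pop (R)
  rd: (w>>8)&0xf=0x1 → b
+0x0a: 90 08 ⇒ word 0x9008 (big)
  op=0x9008>>12=0x9 ⇒ call (J)
  imm: (w>>0)&0xfff=0x8 → #8
+0x0c: c8 50 ⇒ word 0xc850 (big)
  op=0xc850>>12=0xc ⇒ or (RR)
  rd: (w>>8)&0xf=0x8 → w
  rs: (w>>4)&0xf=0x5 → h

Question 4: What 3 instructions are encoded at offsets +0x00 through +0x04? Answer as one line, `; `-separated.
[00] bd 79 → 0xbd79
  top 4b → 0xb → shli [RI]
  [11:8] rd=13 = t
  [7:0] imm=121 = #121
[02] 3d a0 → 0x3da0
  top 4b → 0x3 → minus [RR]
  [11:8] rd=13 = t
  [7:4] rs=10 = y
[04] c4 00 → 0xc400
  top 4b → 0xc → or [RR]
  [11:8] rd=4 = e
  [7:4] rs=0 = a

shli t, #121; minus t, y; or e, a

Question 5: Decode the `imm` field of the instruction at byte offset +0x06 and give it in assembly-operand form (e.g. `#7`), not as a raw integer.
#59

+0x06: bc 3b ⇒ word 0xbc3b (big)
  op=0xbc3b>>12=0xb ⇒ shli (RI)
  rd: (w>>8)&0xf=0xc → s
  imm: (w>>0)&0xff=0x3b → #59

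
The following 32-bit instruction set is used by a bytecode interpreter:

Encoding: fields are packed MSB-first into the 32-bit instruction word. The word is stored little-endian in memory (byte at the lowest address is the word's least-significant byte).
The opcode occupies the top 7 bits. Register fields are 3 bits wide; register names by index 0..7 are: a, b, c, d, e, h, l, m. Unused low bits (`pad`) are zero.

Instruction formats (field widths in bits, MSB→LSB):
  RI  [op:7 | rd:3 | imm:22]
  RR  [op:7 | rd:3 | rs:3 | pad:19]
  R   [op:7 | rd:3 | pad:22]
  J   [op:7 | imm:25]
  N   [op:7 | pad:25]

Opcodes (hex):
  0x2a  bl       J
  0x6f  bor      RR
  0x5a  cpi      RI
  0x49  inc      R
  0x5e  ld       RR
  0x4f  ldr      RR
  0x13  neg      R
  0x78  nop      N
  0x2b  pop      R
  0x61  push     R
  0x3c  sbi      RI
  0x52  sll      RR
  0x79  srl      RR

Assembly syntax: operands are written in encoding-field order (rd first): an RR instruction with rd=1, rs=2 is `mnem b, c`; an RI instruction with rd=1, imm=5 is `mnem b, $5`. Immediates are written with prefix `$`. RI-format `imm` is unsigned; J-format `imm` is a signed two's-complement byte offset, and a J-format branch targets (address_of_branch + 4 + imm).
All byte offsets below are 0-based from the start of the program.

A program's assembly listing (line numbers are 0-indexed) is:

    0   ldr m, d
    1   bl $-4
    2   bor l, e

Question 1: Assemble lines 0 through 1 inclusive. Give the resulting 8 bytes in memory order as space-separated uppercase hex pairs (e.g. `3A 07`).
L0: ldr op=0x4f:7|rd=7:3|rs=3:3|pad=0:19 ⇒ 0x9fd80000 ⇒ little 00 00 d8 9f
L1: bl op=0x2a:7|imm=-4:25 ⇒ 0x55fffffc ⇒ little fc ff ff 55

00 00 D8 9F FC FF FF 55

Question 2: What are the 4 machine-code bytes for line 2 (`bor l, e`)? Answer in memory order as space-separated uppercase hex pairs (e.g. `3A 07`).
line 2 (bor): pack op=0x6f:7|rd=6:3|rs=4:3|pad=0:19 = 0xdfa00000; little→ 00 00 a0 df

00 00 A0 DF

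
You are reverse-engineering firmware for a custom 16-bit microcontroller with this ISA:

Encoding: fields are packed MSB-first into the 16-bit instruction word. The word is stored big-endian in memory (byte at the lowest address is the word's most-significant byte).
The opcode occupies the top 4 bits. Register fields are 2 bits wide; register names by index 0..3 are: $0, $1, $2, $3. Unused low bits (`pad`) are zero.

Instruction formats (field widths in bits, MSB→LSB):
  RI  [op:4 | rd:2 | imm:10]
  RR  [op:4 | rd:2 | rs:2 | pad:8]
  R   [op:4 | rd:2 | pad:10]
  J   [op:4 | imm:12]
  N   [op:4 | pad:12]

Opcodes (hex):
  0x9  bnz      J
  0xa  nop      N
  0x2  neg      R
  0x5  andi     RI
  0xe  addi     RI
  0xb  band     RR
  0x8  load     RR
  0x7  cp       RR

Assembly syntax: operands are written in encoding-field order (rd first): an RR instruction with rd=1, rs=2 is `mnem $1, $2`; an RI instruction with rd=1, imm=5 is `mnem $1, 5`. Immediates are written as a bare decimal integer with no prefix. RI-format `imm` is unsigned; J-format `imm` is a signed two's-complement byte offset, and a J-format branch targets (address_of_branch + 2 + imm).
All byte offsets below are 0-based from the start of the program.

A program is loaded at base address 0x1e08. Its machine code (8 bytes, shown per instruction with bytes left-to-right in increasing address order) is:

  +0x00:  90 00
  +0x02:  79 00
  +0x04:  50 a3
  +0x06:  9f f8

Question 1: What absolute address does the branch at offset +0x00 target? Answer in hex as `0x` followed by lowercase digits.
@+00  big-endian(90 00) = 0x9000
  op=0x9000>>12=0x9 ⇒ bnz (J)
  imm: (w>>0)&0xfff=0x0 → 0
  target = base 0x1e08 + off 0x00 + 2 + imm 0 = 0x1e0a

0x1e0a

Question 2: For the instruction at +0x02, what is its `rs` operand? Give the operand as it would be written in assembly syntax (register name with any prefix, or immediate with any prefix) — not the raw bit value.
$1

off 0x02: read 79 00 as big → 0x7900
  opcode bits[15:12]=0x7: cp/RR
  rd@[11:10]=0x2 ⇒ $2
  rs@[9:8]=0x1 ⇒ $1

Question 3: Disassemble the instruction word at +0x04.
andi $0, 163

@+04  big-endian(50 a3) = 0x50a3
  opcode bits[15:12]=0x5: andi/RI
  rd@[11:10]=0x0 ⇒ $0
  imm@[9:0]=0xa3 ⇒ 163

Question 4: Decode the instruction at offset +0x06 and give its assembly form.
off 0x06: read 9f f8 as big → 0x9ff8
  top 4b → 0x9 → bnz [J]
  imm: (w>>0)&0xfff=0xff8 (s12→-8) → -8

bnz -8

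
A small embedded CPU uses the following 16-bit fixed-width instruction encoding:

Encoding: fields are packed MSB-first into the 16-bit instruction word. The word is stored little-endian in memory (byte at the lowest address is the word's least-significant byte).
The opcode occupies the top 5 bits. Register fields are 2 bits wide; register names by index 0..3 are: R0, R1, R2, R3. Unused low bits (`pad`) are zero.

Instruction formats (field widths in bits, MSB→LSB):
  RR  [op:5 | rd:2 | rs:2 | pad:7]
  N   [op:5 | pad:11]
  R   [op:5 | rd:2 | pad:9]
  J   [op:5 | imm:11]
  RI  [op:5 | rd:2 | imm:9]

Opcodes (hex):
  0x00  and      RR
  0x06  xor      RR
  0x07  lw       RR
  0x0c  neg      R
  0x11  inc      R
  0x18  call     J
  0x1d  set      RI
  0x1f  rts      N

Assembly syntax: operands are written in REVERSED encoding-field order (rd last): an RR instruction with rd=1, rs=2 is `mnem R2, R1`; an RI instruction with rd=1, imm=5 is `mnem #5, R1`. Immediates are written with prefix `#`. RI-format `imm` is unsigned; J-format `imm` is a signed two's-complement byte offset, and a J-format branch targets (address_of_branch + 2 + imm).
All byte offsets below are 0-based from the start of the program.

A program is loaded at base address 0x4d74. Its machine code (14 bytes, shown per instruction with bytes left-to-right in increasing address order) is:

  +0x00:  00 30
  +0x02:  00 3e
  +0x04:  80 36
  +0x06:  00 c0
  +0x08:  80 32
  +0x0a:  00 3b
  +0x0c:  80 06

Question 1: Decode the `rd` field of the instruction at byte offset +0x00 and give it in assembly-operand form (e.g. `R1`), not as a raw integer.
R0

+0x00: 00 30 ⇒ word 0x3000 (little)
  opcode bits[15:11]=0x6: xor/RR
  [10:9] rd=0 = R0
  [8:7] rs=0 = R0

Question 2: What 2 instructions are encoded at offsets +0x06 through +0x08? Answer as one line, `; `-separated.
call #0; xor R1, R1

@+06  little-endian(00 c0) = 0xc000
  top 5b → 0x18 → call [J]
  imm@[10:0]=0x0 ⇒ #0
@+08  little-endian(80 32) = 0x3280
  top 5b → 0x6 → xor [RR]
  rd@[10:9]=0x1 ⇒ R1
  rs@[8:7]=0x1 ⇒ R1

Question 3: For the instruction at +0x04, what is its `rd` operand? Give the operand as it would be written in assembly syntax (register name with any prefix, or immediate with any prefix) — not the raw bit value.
off 0x04: read 80 36 as little → 0x3680
  op=0x3680>>11=0x6 ⇒ xor (RR)
  rd@[10:9]=0x3 ⇒ R3
  rs@[8:7]=0x1 ⇒ R1

R3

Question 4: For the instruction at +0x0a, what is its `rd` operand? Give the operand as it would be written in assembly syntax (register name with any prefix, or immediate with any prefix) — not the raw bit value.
+0x0a: 00 3b ⇒ word 0x3b00 (little)
  opcode bits[15:11]=0x7: lw/RR
  rd@[10:9]=0x1 ⇒ R1
  rs@[8:7]=0x2 ⇒ R2

R1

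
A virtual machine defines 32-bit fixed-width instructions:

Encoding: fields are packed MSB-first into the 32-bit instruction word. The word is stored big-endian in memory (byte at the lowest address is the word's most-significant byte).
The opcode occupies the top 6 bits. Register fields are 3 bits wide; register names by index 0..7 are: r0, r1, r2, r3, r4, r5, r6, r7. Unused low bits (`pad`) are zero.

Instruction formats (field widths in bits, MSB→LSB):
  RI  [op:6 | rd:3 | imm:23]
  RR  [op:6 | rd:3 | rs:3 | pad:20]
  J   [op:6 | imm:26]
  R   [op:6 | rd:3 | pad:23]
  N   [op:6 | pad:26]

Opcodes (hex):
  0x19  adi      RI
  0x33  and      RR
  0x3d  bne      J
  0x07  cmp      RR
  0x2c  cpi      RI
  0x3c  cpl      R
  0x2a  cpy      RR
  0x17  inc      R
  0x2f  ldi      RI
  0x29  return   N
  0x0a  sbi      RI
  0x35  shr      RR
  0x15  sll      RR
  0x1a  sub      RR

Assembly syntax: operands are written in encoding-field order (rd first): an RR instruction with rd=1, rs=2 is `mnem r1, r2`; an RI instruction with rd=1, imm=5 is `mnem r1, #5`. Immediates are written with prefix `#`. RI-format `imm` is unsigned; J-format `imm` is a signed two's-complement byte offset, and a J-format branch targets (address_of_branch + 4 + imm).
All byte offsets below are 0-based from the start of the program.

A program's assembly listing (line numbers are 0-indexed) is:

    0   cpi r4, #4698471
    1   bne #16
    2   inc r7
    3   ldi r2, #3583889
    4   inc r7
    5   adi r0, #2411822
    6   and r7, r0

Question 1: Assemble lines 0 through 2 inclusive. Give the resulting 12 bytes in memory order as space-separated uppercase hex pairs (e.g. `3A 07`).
L0: cpi op=0x2c:6|rd=4:3|imm=4698471:23 ⇒ 0xb247b167 ⇒ big b2 47 b1 67
L1: bne op=0x3d:6|imm=16:26 ⇒ 0xf4000010 ⇒ big f4 00 00 10
L2: inc op=0x17:6|rd=7:3|pad=0:23 ⇒ 0x5f800000 ⇒ big 5f 80 00 00

B2 47 B1 67 F4 00 00 10 5F 80 00 00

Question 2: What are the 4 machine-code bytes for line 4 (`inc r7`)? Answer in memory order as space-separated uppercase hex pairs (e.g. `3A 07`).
5F 80 00 00

L4: inc op=0x17:6|rd=7:3|pad=0:23 ⇒ 0x5f800000 ⇒ big 5f 80 00 00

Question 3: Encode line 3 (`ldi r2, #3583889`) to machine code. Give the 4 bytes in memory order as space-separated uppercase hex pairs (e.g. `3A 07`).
line 3 (ldi): pack op=0x2f:6|rd=2:3|imm=3583889:23 = 0xbd36af91; big→ bd 36 af 91

BD 36 AF 91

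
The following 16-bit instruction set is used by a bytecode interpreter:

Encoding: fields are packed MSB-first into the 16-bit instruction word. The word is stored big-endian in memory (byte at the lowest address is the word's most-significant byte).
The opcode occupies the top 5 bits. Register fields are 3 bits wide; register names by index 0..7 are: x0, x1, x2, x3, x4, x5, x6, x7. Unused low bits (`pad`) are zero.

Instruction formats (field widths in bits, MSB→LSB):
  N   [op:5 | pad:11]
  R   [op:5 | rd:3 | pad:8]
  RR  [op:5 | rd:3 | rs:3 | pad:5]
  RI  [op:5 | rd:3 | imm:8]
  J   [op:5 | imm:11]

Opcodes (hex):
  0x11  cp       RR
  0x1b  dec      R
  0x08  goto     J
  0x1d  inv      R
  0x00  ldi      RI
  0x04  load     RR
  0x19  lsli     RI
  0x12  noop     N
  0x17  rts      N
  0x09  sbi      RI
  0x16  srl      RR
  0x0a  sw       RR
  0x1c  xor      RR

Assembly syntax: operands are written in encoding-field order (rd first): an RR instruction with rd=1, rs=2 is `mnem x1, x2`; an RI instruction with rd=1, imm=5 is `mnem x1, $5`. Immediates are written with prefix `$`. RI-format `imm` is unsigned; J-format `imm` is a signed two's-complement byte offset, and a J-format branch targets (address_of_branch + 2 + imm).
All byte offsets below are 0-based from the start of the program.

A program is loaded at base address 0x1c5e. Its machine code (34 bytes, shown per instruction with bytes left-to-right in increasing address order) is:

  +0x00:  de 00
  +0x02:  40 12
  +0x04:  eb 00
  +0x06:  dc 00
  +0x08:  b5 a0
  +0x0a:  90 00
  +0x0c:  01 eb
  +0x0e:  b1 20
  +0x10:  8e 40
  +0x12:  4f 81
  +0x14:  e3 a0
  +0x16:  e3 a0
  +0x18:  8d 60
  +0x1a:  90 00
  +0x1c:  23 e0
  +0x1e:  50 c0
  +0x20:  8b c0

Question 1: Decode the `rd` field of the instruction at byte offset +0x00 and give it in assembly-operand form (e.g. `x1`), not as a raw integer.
+0x00: de 00 ⇒ word 0xde00 (big)
  opcode bits[15:11]=0x1b: dec/R
  [10:8] rd=6 = x6

x6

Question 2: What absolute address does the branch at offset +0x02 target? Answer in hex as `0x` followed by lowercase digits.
+0x02: 40 12 ⇒ word 0x4012 (big)
  op=0x4012>>11=0x8 ⇒ goto (J)
  [10:0] imm=18 = $18
  target = base 0x1c5e + off 0x02 + 2 + imm 18 = 0x1c74

0x1c74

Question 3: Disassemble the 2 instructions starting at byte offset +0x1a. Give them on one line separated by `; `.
noop; load x3, x7

[1a] 90 00 → 0x9000
  opcode bits[15:11]=0x12: noop/N
[1c] 23 e0 → 0x23e0
  opcode bits[15:11]=0x4: load/RR
  rd: (w>>8)&0x7=0x3 → x3
  rs: (w>>5)&0x7=0x7 → x7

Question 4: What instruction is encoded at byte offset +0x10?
@+10  big-endian(8e 40) = 0x8e40
  op=0x8e40>>11=0x11 ⇒ cp (RR)
  [10:8] rd=6 = x6
  [7:5] rs=2 = x2

cp x6, x2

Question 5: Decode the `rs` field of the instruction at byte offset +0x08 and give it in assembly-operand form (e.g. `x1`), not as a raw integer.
x5

+0x08: b5 a0 ⇒ word 0xb5a0 (big)
  top 5b → 0x16 → srl [RR]
  rd@[10:8]=0x5 ⇒ x5
  rs@[7:5]=0x5 ⇒ x5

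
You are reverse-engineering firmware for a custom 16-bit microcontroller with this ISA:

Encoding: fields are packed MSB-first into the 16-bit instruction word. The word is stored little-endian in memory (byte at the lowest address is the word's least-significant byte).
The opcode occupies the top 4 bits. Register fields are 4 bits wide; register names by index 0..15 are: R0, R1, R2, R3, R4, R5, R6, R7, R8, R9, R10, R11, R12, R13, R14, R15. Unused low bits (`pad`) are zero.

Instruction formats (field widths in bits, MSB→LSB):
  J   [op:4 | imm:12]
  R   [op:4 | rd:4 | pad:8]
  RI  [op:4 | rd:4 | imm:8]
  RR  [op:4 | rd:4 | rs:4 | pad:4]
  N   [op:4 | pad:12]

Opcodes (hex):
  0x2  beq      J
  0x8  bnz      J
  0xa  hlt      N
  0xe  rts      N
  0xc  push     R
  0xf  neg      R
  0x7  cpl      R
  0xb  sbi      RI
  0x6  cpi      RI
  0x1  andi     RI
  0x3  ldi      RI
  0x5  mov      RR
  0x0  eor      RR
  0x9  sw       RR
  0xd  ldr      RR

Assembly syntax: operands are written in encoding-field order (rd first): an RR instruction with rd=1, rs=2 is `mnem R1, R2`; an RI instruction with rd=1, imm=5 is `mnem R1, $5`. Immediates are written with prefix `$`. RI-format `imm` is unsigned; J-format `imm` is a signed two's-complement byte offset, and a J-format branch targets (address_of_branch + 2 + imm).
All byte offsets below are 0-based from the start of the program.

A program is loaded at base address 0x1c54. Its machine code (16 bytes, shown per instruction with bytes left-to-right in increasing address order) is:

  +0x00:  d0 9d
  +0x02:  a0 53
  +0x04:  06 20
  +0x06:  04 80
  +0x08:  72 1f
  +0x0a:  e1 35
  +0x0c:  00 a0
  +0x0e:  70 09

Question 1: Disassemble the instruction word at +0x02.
mov R3, R10

off 0x02: read a0 53 as little → 0x53a0
  top 4b → 0x5 → mov [RR]
  rd@[11:8]=0x3 ⇒ R3
  rs@[7:4]=0xa ⇒ R10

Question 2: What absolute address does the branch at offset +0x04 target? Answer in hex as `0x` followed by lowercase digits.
off 0x04: read 06 20 as little → 0x2006
  opcode bits[15:12]=0x2: beq/J
  [11:0] imm=6 = $6
  target = base 0x1c54 + off 0x04 + 2 + imm 6 = 0x1c60

0x1c60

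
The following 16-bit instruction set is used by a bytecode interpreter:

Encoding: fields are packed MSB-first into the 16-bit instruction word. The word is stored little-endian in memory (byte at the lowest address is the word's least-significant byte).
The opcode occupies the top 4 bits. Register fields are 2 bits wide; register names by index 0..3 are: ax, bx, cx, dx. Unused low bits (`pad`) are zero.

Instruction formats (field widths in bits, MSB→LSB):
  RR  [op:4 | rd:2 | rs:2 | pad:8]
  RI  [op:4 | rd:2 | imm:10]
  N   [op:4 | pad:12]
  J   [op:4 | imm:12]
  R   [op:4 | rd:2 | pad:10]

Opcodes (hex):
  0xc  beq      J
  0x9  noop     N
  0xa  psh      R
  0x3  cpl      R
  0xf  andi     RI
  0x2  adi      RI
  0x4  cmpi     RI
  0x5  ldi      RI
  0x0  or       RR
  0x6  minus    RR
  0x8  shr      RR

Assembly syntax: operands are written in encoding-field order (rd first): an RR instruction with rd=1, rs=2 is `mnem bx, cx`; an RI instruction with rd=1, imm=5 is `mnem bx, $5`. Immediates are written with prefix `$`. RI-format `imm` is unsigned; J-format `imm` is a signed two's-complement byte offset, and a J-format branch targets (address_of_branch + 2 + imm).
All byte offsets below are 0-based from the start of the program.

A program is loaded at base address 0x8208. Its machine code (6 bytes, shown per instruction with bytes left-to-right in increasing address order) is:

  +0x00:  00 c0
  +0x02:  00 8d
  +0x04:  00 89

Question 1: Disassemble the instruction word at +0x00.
[00] 00 c0 → 0xc000
  op=0xc000>>12=0xc ⇒ beq (J)
  [11:0] imm=0 = $0

beq $0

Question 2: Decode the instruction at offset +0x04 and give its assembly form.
+0x04: 00 89 ⇒ word 0x8900 (little)
  top 4b → 0x8 → shr [RR]
  rd@[11:10]=0x2 ⇒ cx
  rs@[9:8]=0x1 ⇒ bx

shr cx, bx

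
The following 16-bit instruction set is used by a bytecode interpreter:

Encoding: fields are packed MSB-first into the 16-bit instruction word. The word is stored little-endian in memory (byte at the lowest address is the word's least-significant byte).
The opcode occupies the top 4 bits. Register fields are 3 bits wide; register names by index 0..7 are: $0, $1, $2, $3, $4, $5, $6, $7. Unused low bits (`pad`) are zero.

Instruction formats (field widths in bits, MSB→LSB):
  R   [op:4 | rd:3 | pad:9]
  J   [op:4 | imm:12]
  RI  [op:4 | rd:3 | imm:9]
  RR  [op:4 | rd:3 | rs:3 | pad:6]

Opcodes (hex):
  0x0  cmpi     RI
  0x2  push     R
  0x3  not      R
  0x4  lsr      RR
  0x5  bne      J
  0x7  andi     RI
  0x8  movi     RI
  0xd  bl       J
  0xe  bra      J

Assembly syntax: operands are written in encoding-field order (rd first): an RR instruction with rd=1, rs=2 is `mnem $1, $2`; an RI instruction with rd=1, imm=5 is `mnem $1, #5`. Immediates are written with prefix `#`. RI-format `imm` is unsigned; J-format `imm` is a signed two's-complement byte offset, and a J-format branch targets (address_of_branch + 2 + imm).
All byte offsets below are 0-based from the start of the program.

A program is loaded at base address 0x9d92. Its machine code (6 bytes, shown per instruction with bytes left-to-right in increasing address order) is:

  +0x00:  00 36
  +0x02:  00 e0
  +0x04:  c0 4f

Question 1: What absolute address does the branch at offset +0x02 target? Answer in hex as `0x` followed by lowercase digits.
off 0x02: read 00 e0 as little → 0xe000
  op=0xe000>>12=0xe ⇒ bra (J)
  imm: (w>>0)&0xfff=0x0 → #0
  target = base 0x9d92 + off 0x02 + 2 + imm 0 = 0x9d96

0x9d96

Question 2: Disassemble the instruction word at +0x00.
off 0x00: read 00 36 as little → 0x3600
  opcode bits[15:12]=0x3: not/R
  rd@[11:9]=0x3 ⇒ $3

not $3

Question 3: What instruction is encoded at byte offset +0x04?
lsr $7, $7

off 0x04: read c0 4f as little → 0x4fc0
  top 4b → 0x4 → lsr [RR]
  rd: (w>>9)&0x7=0x7 → $7
  rs: (w>>6)&0x7=0x7 → $7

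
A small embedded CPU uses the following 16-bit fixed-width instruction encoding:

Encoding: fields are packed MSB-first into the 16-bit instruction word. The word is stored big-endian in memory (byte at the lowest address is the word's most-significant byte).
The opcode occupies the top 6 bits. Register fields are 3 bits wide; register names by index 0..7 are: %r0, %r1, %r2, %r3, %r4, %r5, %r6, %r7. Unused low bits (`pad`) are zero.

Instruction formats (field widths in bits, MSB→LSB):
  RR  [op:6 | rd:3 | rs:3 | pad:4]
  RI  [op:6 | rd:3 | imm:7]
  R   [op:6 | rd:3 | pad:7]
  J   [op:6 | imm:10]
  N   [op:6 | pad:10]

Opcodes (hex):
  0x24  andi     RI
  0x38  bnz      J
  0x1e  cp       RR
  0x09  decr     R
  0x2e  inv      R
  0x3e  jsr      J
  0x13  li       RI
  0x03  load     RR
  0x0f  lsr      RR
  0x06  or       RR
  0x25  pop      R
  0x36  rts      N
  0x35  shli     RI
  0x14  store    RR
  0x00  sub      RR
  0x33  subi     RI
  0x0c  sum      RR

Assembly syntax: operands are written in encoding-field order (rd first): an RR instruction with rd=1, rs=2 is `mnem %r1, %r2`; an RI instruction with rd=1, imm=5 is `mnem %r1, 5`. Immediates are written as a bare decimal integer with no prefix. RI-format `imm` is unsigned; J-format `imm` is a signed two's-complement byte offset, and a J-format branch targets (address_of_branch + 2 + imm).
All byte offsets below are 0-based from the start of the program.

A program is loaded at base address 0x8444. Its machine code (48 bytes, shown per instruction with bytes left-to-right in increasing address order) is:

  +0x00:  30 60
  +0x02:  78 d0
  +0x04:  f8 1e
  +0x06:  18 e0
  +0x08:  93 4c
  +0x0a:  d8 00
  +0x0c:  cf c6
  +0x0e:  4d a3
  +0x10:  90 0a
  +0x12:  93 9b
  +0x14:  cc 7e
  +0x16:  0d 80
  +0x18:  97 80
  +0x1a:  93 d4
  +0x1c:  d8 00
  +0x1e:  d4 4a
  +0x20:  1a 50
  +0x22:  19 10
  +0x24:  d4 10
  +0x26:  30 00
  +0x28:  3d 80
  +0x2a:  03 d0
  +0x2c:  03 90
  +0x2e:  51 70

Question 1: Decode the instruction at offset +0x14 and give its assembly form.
subi %r0, 126

+0x14: cc 7e ⇒ word 0xcc7e (big)
  opcode bits[15:10]=0x33: subi/RI
  rd@[9:7]=0x0 ⇒ %r0
  imm@[6:0]=0x7e ⇒ 126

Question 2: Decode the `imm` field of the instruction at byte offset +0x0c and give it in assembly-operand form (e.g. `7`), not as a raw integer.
70

off 0x0c: read cf c6 as big → 0xcfc6
  top 6b → 0x33 → subi [RI]
  rd: (w>>7)&0x7=0x7 → %r7
  imm: (w>>0)&0x7f=0x46 → 70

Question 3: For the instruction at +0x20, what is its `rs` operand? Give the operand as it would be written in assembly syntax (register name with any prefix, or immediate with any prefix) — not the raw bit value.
%r5

+0x20: 1a 50 ⇒ word 0x1a50 (big)
  top 6b → 0x6 → or [RR]
  rd: (w>>7)&0x7=0x4 → %r4
  rs: (w>>4)&0x7=0x5 → %r5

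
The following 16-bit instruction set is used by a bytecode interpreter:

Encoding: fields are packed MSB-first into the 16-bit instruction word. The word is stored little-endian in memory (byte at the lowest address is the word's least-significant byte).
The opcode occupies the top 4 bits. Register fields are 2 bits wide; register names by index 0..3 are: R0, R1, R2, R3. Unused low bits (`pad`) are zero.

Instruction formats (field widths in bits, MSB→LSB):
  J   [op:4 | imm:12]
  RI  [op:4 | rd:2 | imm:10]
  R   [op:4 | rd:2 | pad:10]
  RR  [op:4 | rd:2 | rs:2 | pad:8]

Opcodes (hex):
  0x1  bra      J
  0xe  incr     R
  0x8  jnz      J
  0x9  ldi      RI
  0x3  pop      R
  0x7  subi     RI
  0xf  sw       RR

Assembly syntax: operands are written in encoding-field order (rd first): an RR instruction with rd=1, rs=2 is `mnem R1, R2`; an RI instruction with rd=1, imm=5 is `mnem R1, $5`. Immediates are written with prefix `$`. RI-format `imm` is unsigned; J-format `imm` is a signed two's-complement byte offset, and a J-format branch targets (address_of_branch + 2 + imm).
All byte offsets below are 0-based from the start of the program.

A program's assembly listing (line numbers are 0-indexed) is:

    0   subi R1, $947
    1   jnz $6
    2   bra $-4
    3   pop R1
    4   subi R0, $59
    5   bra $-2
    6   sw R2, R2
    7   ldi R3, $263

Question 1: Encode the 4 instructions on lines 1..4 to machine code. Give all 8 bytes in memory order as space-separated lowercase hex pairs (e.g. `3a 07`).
06 80 fc 1f 00 34 3b 70

1. jnz fields op=0x8:4|imm=6:12 → word 8006h → 06 80
2. bra fields op=0x1:4|imm=-4:12 → word 1ffch → fc 1f
3. pop fields op=0x3:4|rd=1:2|pad=0:10 → word 3400h → 00 34
4. subi fields op=0x7:4|rd=0:2|imm=59:10 → word 703bh → 3b 70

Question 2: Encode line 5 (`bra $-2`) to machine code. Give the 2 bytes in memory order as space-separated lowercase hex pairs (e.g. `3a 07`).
fe 1f

line 5 (bra): pack op=0x1:4|imm=-2:12 = 0x1ffe; little→ fe 1f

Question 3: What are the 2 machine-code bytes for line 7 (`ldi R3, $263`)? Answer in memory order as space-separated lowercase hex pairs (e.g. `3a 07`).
L7: ldi op=0x9:4|rd=3:2|imm=263:10 ⇒ 0x9d07 ⇒ little 07 9d

07 9d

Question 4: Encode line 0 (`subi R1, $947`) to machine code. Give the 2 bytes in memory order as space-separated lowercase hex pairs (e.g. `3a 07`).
0. subi fields op=0x7:4|rd=1:2|imm=947:10 → word 77b3h → b3 77

b3 77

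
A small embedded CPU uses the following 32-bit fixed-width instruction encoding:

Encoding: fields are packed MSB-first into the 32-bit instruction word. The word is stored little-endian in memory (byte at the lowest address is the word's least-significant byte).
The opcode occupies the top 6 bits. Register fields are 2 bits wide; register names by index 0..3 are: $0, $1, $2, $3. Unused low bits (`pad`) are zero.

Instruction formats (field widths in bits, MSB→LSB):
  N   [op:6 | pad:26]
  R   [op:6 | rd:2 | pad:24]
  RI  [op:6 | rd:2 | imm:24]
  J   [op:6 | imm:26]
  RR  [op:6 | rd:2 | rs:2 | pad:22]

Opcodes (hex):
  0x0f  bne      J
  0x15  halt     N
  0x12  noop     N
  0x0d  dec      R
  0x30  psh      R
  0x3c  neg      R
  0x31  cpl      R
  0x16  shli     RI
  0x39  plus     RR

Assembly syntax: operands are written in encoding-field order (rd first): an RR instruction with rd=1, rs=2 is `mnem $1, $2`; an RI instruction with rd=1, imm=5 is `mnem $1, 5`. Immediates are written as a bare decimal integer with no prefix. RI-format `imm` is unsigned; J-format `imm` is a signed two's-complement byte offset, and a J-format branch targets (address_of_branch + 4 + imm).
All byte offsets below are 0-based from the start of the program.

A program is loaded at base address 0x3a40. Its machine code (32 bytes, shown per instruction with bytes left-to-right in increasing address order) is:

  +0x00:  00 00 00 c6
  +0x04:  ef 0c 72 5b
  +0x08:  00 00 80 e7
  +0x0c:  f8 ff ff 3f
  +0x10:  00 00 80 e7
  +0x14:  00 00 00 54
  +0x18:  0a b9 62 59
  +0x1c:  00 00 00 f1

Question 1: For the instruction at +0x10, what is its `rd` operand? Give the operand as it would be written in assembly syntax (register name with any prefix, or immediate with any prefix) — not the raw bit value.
@+10  little-endian(00 00 80 e7) = 0xe7800000
  op=0xe7800000>>26=0x39 ⇒ plus (RR)
  [25:24] rd=3 = $3
  [23:22] rs=2 = $2

$3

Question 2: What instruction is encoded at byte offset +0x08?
off 0x08: read 00 00 80 e7 as little → 0xe7800000
  opcode bits[31:26]=0x39: plus/RR
  rd@[25:24]=0x3 ⇒ $3
  rs@[23:22]=0x2 ⇒ $2

plus $3, $2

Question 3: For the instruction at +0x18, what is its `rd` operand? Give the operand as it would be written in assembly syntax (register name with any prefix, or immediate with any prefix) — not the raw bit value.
$1

[18] 0a b9 62 59 → 0x5962b90a
  top 6b → 0x16 → shli [RI]
  rd: (w>>24)&0x3=0x1 → $1
  imm: (w>>0)&0xffffff=0x62b90a → 6469898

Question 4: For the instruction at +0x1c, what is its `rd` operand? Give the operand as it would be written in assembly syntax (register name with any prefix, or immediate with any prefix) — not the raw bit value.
$1

@+1c  little-endian(00 00 00 f1) = 0xf1000000
  op=0xf1000000>>26=0x3c ⇒ neg (R)
  rd@[25:24]=0x1 ⇒ $1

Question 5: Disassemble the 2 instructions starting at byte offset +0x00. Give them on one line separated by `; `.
[00] 00 00 00 c6 → 0xc6000000
  opcode bits[31:26]=0x31: cpl/R
  rd@[25:24]=0x2 ⇒ $2
[04] ef 0c 72 5b → 0x5b720cef
  opcode bits[31:26]=0x16: shli/RI
  rd@[25:24]=0x3 ⇒ $3
  imm@[23:0]=0x720cef ⇒ 7474415

cpl $2; shli $3, 7474415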